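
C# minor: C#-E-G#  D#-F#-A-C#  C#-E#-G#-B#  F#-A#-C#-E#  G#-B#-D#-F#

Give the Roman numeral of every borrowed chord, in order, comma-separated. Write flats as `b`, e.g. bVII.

In C# minor (with V from harmonic minor) the diatonic chords are C#m, D#dim, E, F#m, G#, A, B. C#–E–G# = C#m, D#–F#–A–C# = D#m7b5 and G#–B#–D#–F# = G#7 are all diatonic. C#–E#–G#–B# doesn't fit — on degree 1 C# minor would have C#m (i). C#maj7 is the degree-1 chord of C# major, so it is the borrowed Imaj7. F#–A#–C#–E# is not: scale degree 4 in C# minor carries F#m (iv). In C# major the chord on that degree is F#maj7, so here it functions as IVmaj7, borrowed from the parallel major.

Imaj7, IVmaj7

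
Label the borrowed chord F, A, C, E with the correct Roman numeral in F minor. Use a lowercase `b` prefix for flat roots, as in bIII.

Imaj7

The root F is the diatonic 1st degree of F minor; the borrowing shows in the chord quality. Diatonically F minor has Fm (i) on that degree; F–A–C–E is instead the major-seventh chord native to F major, so it takes the label Imaj7.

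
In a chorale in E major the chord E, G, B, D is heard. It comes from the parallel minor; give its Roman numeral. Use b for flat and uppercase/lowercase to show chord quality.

i7

The root E is the diatonic 1st degree of E major; the borrowing shows in the chord quality. Diatonically E major has E (I) on that degree; E–G–B–D is instead the minor-seventh chord native to E minor, so it takes the label i7.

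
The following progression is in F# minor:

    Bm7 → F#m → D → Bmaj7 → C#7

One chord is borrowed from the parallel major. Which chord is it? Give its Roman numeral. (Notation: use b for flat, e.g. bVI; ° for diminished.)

IVmaj7

The diatonic triads in F# minor (with V from harmonic minor) are F#m, G#dim, A, Bm, C#, D, E. Bm7, F#m, D and C#7 are all diatonic. Bmaj7 (B–D#–F#–A#) doesn't fit — on degree 4 F# minor would have Bm (iv). Bmaj7 is the degree-4 chord of F# major, so it is the borrowed IVmaj7.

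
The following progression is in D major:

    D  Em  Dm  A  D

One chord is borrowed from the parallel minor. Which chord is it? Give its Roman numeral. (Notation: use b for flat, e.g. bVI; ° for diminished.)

The diatonic triads in D major are D, Em, F#m, G, A, Bm, C#dim. D, Em and A are all diatonic. But Dm (D–F–A) is foreign: the diatonic I on degree 1 is D, whereas Dm comes from D minor. It is labeled i.

i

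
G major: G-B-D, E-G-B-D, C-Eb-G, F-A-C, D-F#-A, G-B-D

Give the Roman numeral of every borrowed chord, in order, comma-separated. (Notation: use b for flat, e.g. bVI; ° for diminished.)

iv, bVII

G major has the diatonic set G, Am, Bm, C, D, Em, F#dim. Of the given chords, G–B–D = G, E–G–B–D = Em7 and D–F#–A = D are diatonic. C–Eb–G doesn't fit — on degree 4 G major would have C (IV). Cm is the degree-4 chord of G minor, so it is the borrowed iv. But F–A–C is foreign: the diatonic vii° on degree 7 is F#dim, whereas F comes from G minor. It is labeled bVII.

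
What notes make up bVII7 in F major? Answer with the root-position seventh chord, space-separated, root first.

Eb G Bb Db

bVII7 is built on the lowered scale degree 7. In F major degree 7 is E; lowered it becomes Eb. Stacking thirds in F minor on Eb gives Eb–G–Bb–Db.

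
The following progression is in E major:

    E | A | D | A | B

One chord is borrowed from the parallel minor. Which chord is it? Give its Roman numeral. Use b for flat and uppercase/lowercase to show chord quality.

bVII

In E major the diatonic chords are E, F#m, G#m, A, B, C#m, D#dim. Of the given chords, E, A and B are diatonic. But D (D–F#–A) is foreign: the diatonic vii° on degree 7 is D#dim, whereas D comes from E minor. It is labeled bVII.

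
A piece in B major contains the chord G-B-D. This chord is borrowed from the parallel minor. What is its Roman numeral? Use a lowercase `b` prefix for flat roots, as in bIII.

G is the lowered form of scale degree 6 in B major (the diatonic degree 6 is G#). Diatonically B major has G#m (vi) on that degree; G–B–D is instead the major chord native to B minor, so it takes the label bVI.

bVI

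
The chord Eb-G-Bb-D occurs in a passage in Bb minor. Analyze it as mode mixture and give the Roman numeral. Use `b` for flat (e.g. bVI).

The root Eb is the diatonic 4th degree of Bb minor; the borrowing shows in the chord quality. Diatonically Bb minor has Ebm (iv) on that degree; Eb–G–Bb–D is instead the major-seventh chord native to Bb major, so it takes the label IVmaj7.

IVmaj7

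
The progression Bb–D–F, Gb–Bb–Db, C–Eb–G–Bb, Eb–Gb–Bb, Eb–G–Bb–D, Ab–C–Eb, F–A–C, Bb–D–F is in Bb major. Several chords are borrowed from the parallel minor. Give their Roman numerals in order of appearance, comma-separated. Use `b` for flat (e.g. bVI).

bVI, iv, bVII

The diatonic triads in Bb major are Bb, Cm, Dm, Eb, F, Gm, Adim. Bb–D–F = Bb, C–Eb–G–Bb = Cm7, Eb–G–Bb–D = Ebmaj7 and F–A–C = F all belong to that set. But Gb–Bb–Db is foreign: the diatonic vi on degree 6 is Gm, whereas Gb comes from Bb minor. It is labeled bVI. Eb–Gb–Bb is not: scale degree 4 in Bb major carries Eb (IV). In Bb minor the chord on that degree is Ebm, so here it functions as iv, borrowed from the parallel minor. Ab–C–Eb is not: scale degree 7 in Bb major carries Adim (vii°). In Bb minor the chord on that degree is Ab, so here it functions as bVII, borrowed from the parallel minor.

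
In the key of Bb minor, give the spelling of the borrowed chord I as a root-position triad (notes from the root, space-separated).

Bb D F

The root, Bb, is scale degree 1 — the same note in Bb minor and Bb major; only the chord quality changes. Stacking thirds in Bb major on Bb gives Bb–D–F.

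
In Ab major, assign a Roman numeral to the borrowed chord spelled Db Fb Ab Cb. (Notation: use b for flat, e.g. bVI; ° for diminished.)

iv7

Db is scale degree 4 in Ab major. The diatonic chord on degree 4 would be Db (IV), but Db–Fb–Ab–Cb is the minor-seventh chord from Ab minor. As a borrowed chord it is labeled iv7.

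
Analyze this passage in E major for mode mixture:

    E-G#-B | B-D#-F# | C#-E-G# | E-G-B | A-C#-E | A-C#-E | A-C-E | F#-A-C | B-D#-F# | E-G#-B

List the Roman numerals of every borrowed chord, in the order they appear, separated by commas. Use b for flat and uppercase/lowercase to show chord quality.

The diatonic triads in E major are E, F#m, G#m, A, B, C#m, D#dim. E–G#–B = E, B–D#–F# = B, C#–E–G# = C#m and A–C#–E = A are all diatonic. E–G–B is not: scale degree 1 in E major carries E (I). In E minor the chord on that degree is Em, so here it functions as i, borrowed from the parallel minor. A–C–E doesn't fit — on degree 4 E major would have A (IV). Am is the degree-4 chord of E minor, so it is the borrowed iv. F#–A–C doesn't fit — on degree 2 E major would have F#m (ii). F#dim is the degree-2 chord of E minor, so it is the borrowed ii°.

i, iv, ii°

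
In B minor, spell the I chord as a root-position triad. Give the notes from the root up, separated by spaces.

B D# F#

I is built on scale degree 1, which is B in both B minor and its parallel. Building the major chord from the parallel major on B: B–D#–F#.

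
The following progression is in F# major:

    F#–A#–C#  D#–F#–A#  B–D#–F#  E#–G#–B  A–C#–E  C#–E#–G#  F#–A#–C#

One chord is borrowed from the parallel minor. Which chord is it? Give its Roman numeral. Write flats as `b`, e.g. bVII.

bIII

In F# major the diatonic chords are F#, G#m, A#m, B, C#, D#m, E#dim. F#–A#–C# = F#, D#–F#–A# = D#m, B–D#–F# = B, E#–G#–B = E#dim and C#–E#–G# = C# all belong to that set. But A–C#–E is foreign: the diatonic iii on degree 3 is A#m, whereas A comes from F# minor. It is labeled bIII.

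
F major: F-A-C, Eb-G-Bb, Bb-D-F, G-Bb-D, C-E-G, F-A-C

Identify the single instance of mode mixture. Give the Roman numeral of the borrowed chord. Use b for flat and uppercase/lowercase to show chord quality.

The diatonic triads in F major are F, Gm, Am, Bb, C, Dm, Edim. F–A–C = F, Bb–D–F = Bb, G–Bb–D = Gm and C–E–G = C all belong to that set. Eb–G–Bb doesn't fit — on degree 7 F major would have Edim (vii°). Eb is the degree-7 chord of F minor, so it is the borrowed bVII.

bVII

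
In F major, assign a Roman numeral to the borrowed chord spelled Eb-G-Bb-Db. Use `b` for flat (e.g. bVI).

In F major scale degree 7 is E; Eb is its lowered form, from F minor. The diatonic chord on degree 7 would be Edim (vii°), but Eb–G–Bb–Db is the dominant-seventh chord from F minor. As a borrowed chord it is labeled bVII7.

bVII7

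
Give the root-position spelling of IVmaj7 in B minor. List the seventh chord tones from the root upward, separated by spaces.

E G# B D#

IVmaj7 is built on scale degree 4, which is E in both B minor and its parallel. In B major the chord on E is E–G#–B–D#.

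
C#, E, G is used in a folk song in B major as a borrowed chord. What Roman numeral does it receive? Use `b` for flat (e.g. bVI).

ii°

The root C# is the diatonic 2nd degree of B major; the borrowing shows in the chord quality. C#–E–G is a diminished chord — the form found in B minor, not the diatonic ii (C#m). Borrowed into B major it is written ii°.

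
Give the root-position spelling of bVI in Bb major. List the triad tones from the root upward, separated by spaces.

bVI is built on the lowered scale degree 6. In Bb major degree 6 is G; lowered it becomes Gb. In Bb minor the chord on Gb is Gb–Bb–Db.

Gb Bb Db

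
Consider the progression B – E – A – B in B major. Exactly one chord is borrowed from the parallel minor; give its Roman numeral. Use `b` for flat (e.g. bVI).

In B major the diatonic chords are B, C#m, D#m, E, F#, G#m, A#dim. B and E both belong to that set. But A (A–C#–E) is foreign: the diatonic vii° on degree 7 is A#dim, whereas A comes from B minor. It is labeled bVII.

bVII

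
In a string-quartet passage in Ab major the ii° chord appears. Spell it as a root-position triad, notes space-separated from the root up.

Bb Db Fb

The root, Bb, is scale degree 2 — the same note in Ab major and Ab minor; only the chord quality changes. Stacking thirds in Ab minor on Bb gives Bb–Db–Fb.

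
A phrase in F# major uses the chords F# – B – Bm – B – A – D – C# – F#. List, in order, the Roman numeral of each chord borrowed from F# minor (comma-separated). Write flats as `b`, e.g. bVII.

In F# major the diatonic chords are F#, G#m, A#m, B, C#, D#m, E#dim. F#, B and C# all belong to that set. But Bm (B–D–F#) is foreign: the diatonic IV on degree 4 is B, whereas Bm comes from F# minor. It is labeled iv. But A (A–C#–E) is foreign: the diatonic iii on degree 3 is A#m, whereas A comes from F# minor. It is labeled bIII. D (D–F#–A) is not: scale degree 6 in F# major carries D#m (vi). In F# minor the chord on that degree is D, so here it functions as bVI, borrowed from the parallel minor.

iv, bIII, bVI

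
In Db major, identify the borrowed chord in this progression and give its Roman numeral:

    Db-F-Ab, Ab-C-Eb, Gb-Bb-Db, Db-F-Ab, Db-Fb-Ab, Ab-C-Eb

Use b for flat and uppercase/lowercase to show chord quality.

i

The diatonic triads in Db major are Db, Ebm, Fm, Gb, Ab, Bbm, Cdim. Of the given chords, Db–F–Ab = Db, Ab–C–Eb = Ab and Gb–Bb–Db = Gb are diatonic. Db–Fb–Ab doesn't fit — on degree 1 Db major would have Db (I). Dbm is the degree-1 chord of Db minor, so it is the borrowed i.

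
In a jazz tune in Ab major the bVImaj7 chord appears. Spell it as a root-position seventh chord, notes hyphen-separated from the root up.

Fb-Ab-Cb-Eb

The root of bVImaj7 is the lowered 6th degree: F becomes Fb. Building the major-seventh chord from the parallel minor on Fb: Fb–Ab–Cb–Eb.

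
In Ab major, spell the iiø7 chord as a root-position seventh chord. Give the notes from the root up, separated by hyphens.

iiø7 is built on scale degree 2, which is Bb in both Ab major and its parallel. Building the half-diminished-seventh chord from the parallel minor on Bb: Bb–Db–Fb–Ab.

Bb-Db-Fb-Ab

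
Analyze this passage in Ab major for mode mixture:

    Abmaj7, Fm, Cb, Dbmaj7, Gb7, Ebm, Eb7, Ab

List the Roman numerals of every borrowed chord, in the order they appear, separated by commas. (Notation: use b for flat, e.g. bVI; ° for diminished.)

The diatonic triads in Ab major are Ab, Bbm, Cm, Db, Eb, Fm, Gdim. Of the given chords, Abmaj7, Fm, Dbmaj7, Eb7 and Ab are diatonic. But Cb (Cb–Eb–Gb) is foreign: the diatonic iii on degree 3 is Cm, whereas Cb comes from Ab minor. It is labeled bIII. Gb7 (Gb–Bb–Db–Fb) doesn't fit — on degree 7 Ab major would have Gdim (vii°). Gb7 is the degree-7 chord of Ab minor, so it is the borrowed bVII7. But Ebm (Eb–Gb–Bb) is foreign: the diatonic V on degree 5 is Eb, whereas Ebm comes from Ab minor. It is labeled v.

bIII, bVII7, v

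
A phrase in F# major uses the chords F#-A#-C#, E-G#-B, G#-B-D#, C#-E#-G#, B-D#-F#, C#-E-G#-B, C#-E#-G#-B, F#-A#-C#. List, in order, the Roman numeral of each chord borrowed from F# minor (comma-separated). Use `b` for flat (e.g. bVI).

bVII, v7

The diatonic triads in F# major are F#, G#m, A#m, B, C#, D#m, E#dim. Of the given chords, F#–A#–C# = F#, G#–B–D# = G#m, C#–E#–G# = C#, B–D#–F# = B and C#–E#–G#–B = C#7 are diatonic. E–G#–B doesn't fit — on degree 7 F# major would have E#dim (vii°). E is the degree-7 chord of F# minor, so it is the borrowed bVII. C#–E–G#–B is not: scale degree 5 in F# major carries C# (V). In F# minor the chord on that degree is C#m7, so here it functions as v7, borrowed from the parallel minor.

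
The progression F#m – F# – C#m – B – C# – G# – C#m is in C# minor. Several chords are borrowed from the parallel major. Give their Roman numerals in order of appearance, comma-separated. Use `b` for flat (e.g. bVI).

IV, I

The diatonic triads in C# minor (with V from harmonic minor) are C#m, D#dim, E, F#m, G#, A, B. F#m, C#m, B and G# all belong to that set. F# (F#–A#–C#) is not: scale degree 4 in C# minor carries F#m (iv). In C# major the chord on that degree is F#, so here it functions as IV, borrowed from the parallel major. C# (C#–E#–G#) doesn't fit — on degree 1 C# minor would have C#m (i). C# is the degree-1 chord of C# major, so it is the borrowed I.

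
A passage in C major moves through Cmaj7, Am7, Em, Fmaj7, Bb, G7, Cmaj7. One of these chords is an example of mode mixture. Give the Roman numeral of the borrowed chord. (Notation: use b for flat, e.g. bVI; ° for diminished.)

In C major the diatonic chords are C, Dm, Em, F, G, Am, Bdim. Cmaj7, Am7, Em, Fmaj7 and G7 all belong to that set. Bb (Bb–D–F) is not: scale degree 7 in C major carries Bdim (vii°). In C minor the chord on that degree is Bb, so here it functions as bVII, borrowed from the parallel minor.

bVII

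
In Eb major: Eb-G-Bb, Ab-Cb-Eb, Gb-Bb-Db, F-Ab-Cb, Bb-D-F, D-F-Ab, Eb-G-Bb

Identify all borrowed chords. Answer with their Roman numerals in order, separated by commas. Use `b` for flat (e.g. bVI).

iv, bIII, ii°

Eb major has the diatonic set Eb, Fm, Gm, Ab, Bb, Cm, Ddim. Eb–G–Bb = Eb, Bb–D–F = Bb and D–F–Ab = Ddim all belong to that set. Ab–Cb–Eb doesn't fit — on degree 4 Eb major would have Ab (IV). Abm is the degree-4 chord of Eb minor, so it is the borrowed iv. But Gb–Bb–Db is foreign: the diatonic iii on degree 3 is Gm, whereas Gb comes from Eb minor. It is labeled bIII. F–Ab–Cb doesn't fit — on degree 2 Eb major would have Fm (ii). Fdim is the degree-2 chord of Eb minor, so it is the borrowed ii°.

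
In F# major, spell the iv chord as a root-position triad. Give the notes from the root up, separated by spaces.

The root, B, is scale degree 4 — the same note in F# major and F# minor; only the chord quality changes. Stacking thirds in F# minor on B gives B–D–F#.

B D F#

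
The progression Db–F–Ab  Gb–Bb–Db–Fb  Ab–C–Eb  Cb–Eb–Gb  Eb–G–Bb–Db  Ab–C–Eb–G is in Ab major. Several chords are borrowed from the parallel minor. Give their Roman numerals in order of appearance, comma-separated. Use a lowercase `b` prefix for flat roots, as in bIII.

Ab major has the diatonic set Ab, Bbm, Cm, Db, Eb, Fm, Gdim. Of the given chords, Db–F–Ab = Db, Ab–C–Eb = Ab, Eb–G–Bb–Db = Eb7 and Ab–C–Eb–G = Abmaj7 are diatonic. Gb–Bb–Db–Fb doesn't fit — on degree 7 Ab major would have Gdim (vii°). Gb7 is the degree-7 chord of Ab minor, so it is the borrowed bVII7. But Cb–Eb–Gb is foreign: the diatonic iii on degree 3 is Cm, whereas Cb comes from Ab minor. It is labeled bIII.

bVII7, bIII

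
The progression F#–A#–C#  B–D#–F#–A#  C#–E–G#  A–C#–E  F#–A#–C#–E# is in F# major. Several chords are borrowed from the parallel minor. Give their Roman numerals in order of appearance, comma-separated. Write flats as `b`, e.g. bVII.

v, bIII

The diatonic triads in F# major are F#, G#m, A#m, B, C#, D#m, E#dim. F#–A#–C# = F#, B–D#–F#–A# = Bmaj7 and F#–A#–C#–E# = F#maj7 are all diatonic. C#–E–G# is not: scale degree 5 in F# major carries C# (V). In F# minor the chord on that degree is C#m, so here it functions as v, borrowed from the parallel minor. But A–C#–E is foreign: the diatonic iii on degree 3 is A#m, whereas A comes from F# minor. It is labeled bIII.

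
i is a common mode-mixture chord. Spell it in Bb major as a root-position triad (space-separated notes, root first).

i is built on scale degree 1, which is Bb in both Bb major and its parallel. In Bb minor the chord on Bb is Bb–Db–F.

Bb Db F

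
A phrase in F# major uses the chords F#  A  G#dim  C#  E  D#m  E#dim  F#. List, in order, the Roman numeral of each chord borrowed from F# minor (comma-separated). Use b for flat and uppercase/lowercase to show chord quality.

bIII, ii°, bVII

The diatonic triads in F# major are F#, G#m, A#m, B, C#, D#m, E#dim. F#, C#, D#m and E#dim are all diatonic. But A (A–C#–E) is foreign: the diatonic iii on degree 3 is A#m, whereas A comes from F# minor. It is labeled bIII. But G#dim (G#–B–D) is foreign: the diatonic ii on degree 2 is G#m, whereas G#dim comes from F# minor. It is labeled ii°. E (E–G#–B) is not: scale degree 7 in F# major carries E#dim (vii°). In F# minor the chord on that degree is E, so here it functions as bVII, borrowed from the parallel minor.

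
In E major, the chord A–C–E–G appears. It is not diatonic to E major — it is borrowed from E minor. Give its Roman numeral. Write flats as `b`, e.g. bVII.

iv7

A is scale degree 4 in E major. A–C–E–G is a minor-seventh chord — the form found in E minor, not the diatonic IV (A). Borrowed into E major it is written iv7.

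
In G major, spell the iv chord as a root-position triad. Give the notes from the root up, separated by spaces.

iv is built on scale degree 4, which is C in both G major and its parallel. Stacking thirds in G minor on C gives C–Eb–G.

C Eb G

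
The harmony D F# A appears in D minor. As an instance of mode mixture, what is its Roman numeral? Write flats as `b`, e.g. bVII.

D is scale degree 1 in D minor. D–F#–A is a major chord — the form found in D major, not the diatonic i (Dm). Borrowed into D minor it is written I.

I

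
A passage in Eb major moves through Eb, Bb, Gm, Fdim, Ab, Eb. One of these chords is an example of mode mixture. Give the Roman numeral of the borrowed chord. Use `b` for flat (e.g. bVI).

ii°

The diatonic triads in Eb major are Eb, Fm, Gm, Ab, Bb, Cm, Ddim. Eb, Bb, Gm and Ab all belong to that set. Fdim (F–Ab–Cb) doesn't fit — on degree 2 Eb major would have Fm (ii). Fdim is the degree-2 chord of Eb minor, so it is the borrowed ii°.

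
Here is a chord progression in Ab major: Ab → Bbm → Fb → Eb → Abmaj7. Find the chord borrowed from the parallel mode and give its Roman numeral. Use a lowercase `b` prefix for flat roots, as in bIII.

bVI

The diatonic triads in Ab major are Ab, Bbm, Cm, Db, Eb, Fm, Gdim. Ab, Bbm, Eb and Abmaj7 all belong to that set. But Fb (Fb–Ab–Cb) is foreign: the diatonic vi on degree 6 is Fm, whereas Fb comes from Ab minor. It is labeled bVI.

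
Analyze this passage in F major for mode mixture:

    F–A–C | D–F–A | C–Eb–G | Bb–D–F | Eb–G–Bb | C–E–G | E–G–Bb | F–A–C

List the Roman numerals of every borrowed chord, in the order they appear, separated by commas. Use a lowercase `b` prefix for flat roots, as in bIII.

v, bVII

F major has the diatonic set F, Gm, Am, Bb, C, Dm, Edim. F–A–C = F, D–F–A = Dm, Bb–D–F = Bb, C–E–G = C and E–G–Bb = Edim are all diatonic. C–Eb–G doesn't fit — on degree 5 F major would have C (V). Cm is the degree-5 chord of F minor, so it is the borrowed v. Eb–G–Bb doesn't fit — on degree 7 F major would have Edim (vii°). Eb is the degree-7 chord of F minor, so it is the borrowed bVII.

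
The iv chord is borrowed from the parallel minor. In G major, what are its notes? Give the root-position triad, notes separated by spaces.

iv is built on scale degree 4, which is C in both G major and its parallel. Building the minor chord from the parallel minor on C: C–Eb–G.

C Eb G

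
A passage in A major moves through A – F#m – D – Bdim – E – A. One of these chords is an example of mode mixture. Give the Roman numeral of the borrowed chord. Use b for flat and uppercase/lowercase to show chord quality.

ii°

A major has the diatonic set A, Bm, C#m, D, E, F#m, G#dim. Of the given chords, A, F#m, D and E are diatonic. But Bdim (B–D–F) is foreign: the diatonic ii on degree 2 is Bm, whereas Bdim comes from A minor. It is labeled ii°.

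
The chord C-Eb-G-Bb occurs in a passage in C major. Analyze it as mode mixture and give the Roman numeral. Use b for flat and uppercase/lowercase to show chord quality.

C is scale degree 1 in C major. Diatonically C major has C (I) on that degree; C–Eb–G–Bb is instead the minor-seventh chord native to C minor, so it takes the label i7.

i7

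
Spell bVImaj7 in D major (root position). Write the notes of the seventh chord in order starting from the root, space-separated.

bVImaj7 is built on the lowered scale degree 6. In D major degree 6 is B; lowered it becomes Bb. Building the major-seventh chord from the parallel minor on Bb: Bb–D–F–A.

Bb D F A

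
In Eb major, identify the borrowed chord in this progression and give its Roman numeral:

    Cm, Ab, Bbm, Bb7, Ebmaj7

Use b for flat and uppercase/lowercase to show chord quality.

v

Eb major has the diatonic set Eb, Fm, Gm, Ab, Bb, Cm, Ddim. Of the given chords, Cm, Ab, Bb7 and Ebmaj7 are diatonic. Bbm (Bb–Db–F) is not: scale degree 5 in Eb major carries Bb (V). In Eb minor the chord on that degree is Bbm, so here it functions as v, borrowed from the parallel minor.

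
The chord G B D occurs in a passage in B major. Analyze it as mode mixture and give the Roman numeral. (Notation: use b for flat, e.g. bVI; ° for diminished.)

The root G is the lowered 6th scale degree — diatonically B major has G# there. Diatonically B major has G#m (vi) on that degree; G–B–D is instead the major chord native to B minor, so it takes the label bVI.

bVI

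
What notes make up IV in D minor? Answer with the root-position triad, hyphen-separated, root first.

G-B-D

IV is built on scale degree 4, which is G in both D minor and its parallel. Building the major chord from the parallel major on G: G–B–D.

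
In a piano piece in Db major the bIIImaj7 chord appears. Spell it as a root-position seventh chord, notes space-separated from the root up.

The root of bIIImaj7 is the lowered 3rd degree: F becomes Fb. In Db minor the chord on Fb is Fb–Ab–Cb–Eb.

Fb Ab Cb Eb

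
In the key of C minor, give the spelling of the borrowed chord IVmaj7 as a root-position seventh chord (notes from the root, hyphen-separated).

IVmaj7 is built on scale degree 4, which is F in both C minor and its parallel. In C major the chord on F is F–A–C–E.

F-A-C-E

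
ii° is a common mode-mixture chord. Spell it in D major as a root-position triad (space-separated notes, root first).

E G Bb

ii° is built on scale degree 2, which is E in both D major and its parallel. Stacking thirds in D minor on E gives E–G–Bb.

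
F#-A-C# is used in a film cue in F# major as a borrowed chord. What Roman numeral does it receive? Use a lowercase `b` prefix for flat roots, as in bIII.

i

F# is scale degree 1 in F# major. The diatonic chord on degree 1 would be F# (I), but F#–A–C# is the minor chord from F# minor. As a borrowed chord it is labeled i.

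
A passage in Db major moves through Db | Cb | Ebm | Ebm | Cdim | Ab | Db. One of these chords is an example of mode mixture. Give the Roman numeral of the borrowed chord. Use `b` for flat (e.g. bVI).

bVII

In Db major the diatonic chords are Db, Ebm, Fm, Gb, Ab, Bbm, Cdim. Db, Ebm, Cdim and Ab all belong to that set. Cb (Cb–Eb–Gb) is not: scale degree 7 in Db major carries Cdim (vii°). In Db minor the chord on that degree is Cb, so here it functions as bVII, borrowed from the parallel minor.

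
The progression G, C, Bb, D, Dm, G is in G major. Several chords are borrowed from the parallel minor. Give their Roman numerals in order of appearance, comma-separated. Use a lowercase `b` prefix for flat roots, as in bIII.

bIII, v

G major has the diatonic set G, Am, Bm, C, D, Em, F#dim. G, C and D are all diatonic. Bb (Bb–D–F) doesn't fit — on degree 3 G major would have Bm (iii). Bb is the degree-3 chord of G minor, so it is the borrowed bIII. But Dm (D–F–A) is foreign: the diatonic V on degree 5 is D, whereas Dm comes from G minor. It is labeled v.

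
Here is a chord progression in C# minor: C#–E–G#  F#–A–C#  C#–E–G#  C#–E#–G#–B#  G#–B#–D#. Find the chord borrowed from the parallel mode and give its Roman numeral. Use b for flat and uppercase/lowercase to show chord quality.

Imaj7

C# minor has the diatonic set C#m, D#dim, E, F#m, G#, A, B (with V from harmonic minor). C#–E–G# = C#m, F#–A–C# = F#m and G#–B#–D# = G# are all diatonic. C#–E#–G#–B# doesn't fit — on degree 1 C# minor would have C#m (i). C#maj7 is the degree-1 chord of C# major, so it is the borrowed Imaj7.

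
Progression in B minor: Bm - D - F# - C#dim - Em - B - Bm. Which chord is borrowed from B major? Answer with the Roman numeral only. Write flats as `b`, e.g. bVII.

The diatonic triads in B minor (with V from harmonic minor) are Bm, C#dim, D, Em, F#, G, A. Bm, D, F#, C#dim and Em all belong to that set. But B (B–D#–F#) is foreign: the diatonic i on degree 1 is Bm, whereas B comes from B major. It is labeled I.

I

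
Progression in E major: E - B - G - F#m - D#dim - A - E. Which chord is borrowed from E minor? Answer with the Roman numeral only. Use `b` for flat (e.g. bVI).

bIII

In E major the diatonic chords are E, F#m, G#m, A, B, C#m, D#dim. Of the given chords, E, B, F#m, D#dim and A are diatonic. G (G–B–D) is not: scale degree 3 in E major carries G#m (iii). In E minor the chord on that degree is G, so here it functions as bIII, borrowed from the parallel minor.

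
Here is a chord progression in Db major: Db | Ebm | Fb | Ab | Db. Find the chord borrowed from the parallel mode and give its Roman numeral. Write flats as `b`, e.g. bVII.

bIII

In Db major the diatonic chords are Db, Ebm, Fm, Gb, Ab, Bbm, Cdim. Of the given chords, Db, Ebm and Ab are diatonic. Fb (Fb–Ab–Cb) doesn't fit — on degree 3 Db major would have Fm (iii). Fb is the degree-3 chord of Db minor, so it is the borrowed bIII.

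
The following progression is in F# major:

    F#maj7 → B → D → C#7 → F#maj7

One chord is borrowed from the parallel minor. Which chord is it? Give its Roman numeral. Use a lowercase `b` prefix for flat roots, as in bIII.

In F# major the diatonic chords are F#, G#m, A#m, B, C#, D#m, E#dim. F#maj7, B and C#7 all belong to that set. But D (D–F#–A) is foreign: the diatonic vi on degree 6 is D#m, whereas D comes from F# minor. It is labeled bVI.

bVI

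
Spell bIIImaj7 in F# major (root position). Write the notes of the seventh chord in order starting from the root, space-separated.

The root of bIIImaj7 is the lowered 3rd degree: A# becomes A. Building the major-seventh chord from the parallel minor on A: A–C#–E–G#.

A C# E G#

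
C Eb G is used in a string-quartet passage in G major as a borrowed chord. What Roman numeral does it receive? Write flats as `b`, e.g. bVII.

C is scale degree 4 in G major. Diatonically G major has C (IV) on that degree; C–Eb–G is instead the minor chord native to G minor, so it takes the label iv.

iv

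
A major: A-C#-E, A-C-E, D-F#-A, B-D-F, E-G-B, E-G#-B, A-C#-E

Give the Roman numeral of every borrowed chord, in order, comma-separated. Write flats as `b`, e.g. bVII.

The diatonic triads in A major are A, Bm, C#m, D, E, F#m, G#dim. A–C#–E = A, D–F#–A = D and E–G#–B = E are all diatonic. But A–C–E is foreign: the diatonic I on degree 1 is A, whereas Am comes from A minor. It is labeled i. B–D–F is not: scale degree 2 in A major carries Bm (ii). In A minor the chord on that degree is Bdim, so here it functions as ii°, borrowed from the parallel minor. E–G–B is not: scale degree 5 in A major carries E (V). In A minor the chord on that degree is Em, so here it functions as v, borrowed from the parallel minor.

i, ii°, v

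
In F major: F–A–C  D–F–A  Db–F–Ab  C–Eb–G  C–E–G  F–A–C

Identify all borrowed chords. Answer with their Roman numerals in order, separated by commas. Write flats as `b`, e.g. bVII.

F major has the diatonic set F, Gm, Am, Bb, C, Dm, Edim. F–A–C = F, D–F–A = Dm and C–E–G = C are all diatonic. Db–F–Ab is not: scale degree 6 in F major carries Dm (vi). In F minor the chord on that degree is Db, so here it functions as bVI, borrowed from the parallel minor. C–Eb–G doesn't fit — on degree 5 F major would have C (V). Cm is the degree-5 chord of F minor, so it is the borrowed v.

bVI, v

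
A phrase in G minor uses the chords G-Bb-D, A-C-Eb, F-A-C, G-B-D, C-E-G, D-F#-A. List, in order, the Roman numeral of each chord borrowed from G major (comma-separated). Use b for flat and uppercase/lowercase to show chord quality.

I, IV

The diatonic triads in G minor (with V from harmonic minor) are Gm, Adim, Bb, Cm, D, Eb, F. Of the given chords, G–Bb–D = Gm, A–C–Eb = Adim, F–A–C = F and D–F#–A = D are diatonic. G–B–D doesn't fit — on degree 1 G minor would have Gm (i). G is the degree-1 chord of G major, so it is the borrowed I. But C–E–G is foreign: the diatonic iv on degree 4 is Cm, whereas C comes from G major. It is labeled IV.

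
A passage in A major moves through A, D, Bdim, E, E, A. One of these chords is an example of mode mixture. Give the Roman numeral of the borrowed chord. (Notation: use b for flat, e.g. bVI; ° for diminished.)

In A major the diatonic chords are A, Bm, C#m, D, E, F#m, G#dim. A, D and E are all diatonic. Bdim (B–D–F) doesn't fit — on degree 2 A major would have Bm (ii). Bdim is the degree-2 chord of A minor, so it is the borrowed ii°.

ii°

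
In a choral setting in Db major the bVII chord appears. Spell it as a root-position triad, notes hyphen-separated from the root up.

Cb-Eb-Gb

Scale degree 7 in Db major is C. bVII uses the lowered form, Cb, taken from Db minor. In Db minor the chord on Cb is Cb–Eb–Gb.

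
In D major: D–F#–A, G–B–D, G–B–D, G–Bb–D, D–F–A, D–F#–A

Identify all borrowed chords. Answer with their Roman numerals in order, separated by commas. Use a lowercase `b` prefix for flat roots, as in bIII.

iv, i

In D major the diatonic chords are D, Em, F#m, G, A, Bm, C#dim. D–F#–A = D and G–B–D = G both belong to that set. G–Bb–D is not: scale degree 4 in D major carries G (IV). In D minor the chord on that degree is Gm, so here it functions as iv, borrowed from the parallel minor. D–F–A is not: scale degree 1 in D major carries D (I). In D minor the chord on that degree is Dm, so here it functions as i, borrowed from the parallel minor.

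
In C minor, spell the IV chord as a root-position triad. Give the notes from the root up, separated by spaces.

The root, F, is scale degree 4 — the same note in C minor and C major; only the chord quality changes. In C major the chord on F is F–A–C.

F A C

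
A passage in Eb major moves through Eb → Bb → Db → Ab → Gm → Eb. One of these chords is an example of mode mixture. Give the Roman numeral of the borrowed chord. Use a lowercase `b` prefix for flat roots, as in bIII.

The diatonic triads in Eb major are Eb, Fm, Gm, Ab, Bb, Cm, Ddim. Eb, Bb, Ab and Gm are all diatonic. Db (Db–F–Ab) doesn't fit — on degree 7 Eb major would have Ddim (vii°). Db is the degree-7 chord of Eb minor, so it is the borrowed bVII.

bVII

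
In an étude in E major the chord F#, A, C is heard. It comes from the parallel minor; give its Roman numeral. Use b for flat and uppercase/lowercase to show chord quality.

ii°

F# is scale degree 2 in E major. F#–A–C is a diminished chord — the form found in E minor, not the diatonic ii (F#m). Borrowed into E major it is written ii°.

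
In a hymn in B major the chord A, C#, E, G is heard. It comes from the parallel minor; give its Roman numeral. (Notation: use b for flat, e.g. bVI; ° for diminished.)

bVII7

The root A is the lowered 7th scale degree — diatonically B major has A# there. The diatonic chord on degree 7 would be A#dim (vii°), but A–C#–E–G is the dominant-seventh chord from B minor. As a borrowed chord it is labeled bVII7.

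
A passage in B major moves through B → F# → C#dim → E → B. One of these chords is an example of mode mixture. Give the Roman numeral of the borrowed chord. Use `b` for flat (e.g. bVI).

ii°

B major has the diatonic set B, C#m, D#m, E, F#, G#m, A#dim. B, F# and E all belong to that set. C#dim (C#–E–G) doesn't fit — on degree 2 B major would have C#m (ii). C#dim is the degree-2 chord of B minor, so it is the borrowed ii°.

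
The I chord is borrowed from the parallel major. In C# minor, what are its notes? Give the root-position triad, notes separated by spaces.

The root, C#, is scale degree 1 — the same note in C# minor and C# major; only the chord quality changes. Stacking thirds in C# major on C# gives C#–E#–G#.

C# E# G#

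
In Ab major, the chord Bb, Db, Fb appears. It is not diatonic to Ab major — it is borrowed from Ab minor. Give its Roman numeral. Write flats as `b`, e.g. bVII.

The root Bb is the diatonic 2nd degree of Ab major; the borrowing shows in the chord quality. Bb–Db–Fb is a diminished chord — the form found in Ab minor, not the diatonic ii (Bbm). Borrowed into Ab major it is written ii°.

ii°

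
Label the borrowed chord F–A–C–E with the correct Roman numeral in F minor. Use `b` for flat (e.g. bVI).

F is scale degree 1 in F minor. Diatonically F minor has Fm (i) on that degree; F–A–C–E is instead the major-seventh chord native to F major, so it takes the label Imaj7.

Imaj7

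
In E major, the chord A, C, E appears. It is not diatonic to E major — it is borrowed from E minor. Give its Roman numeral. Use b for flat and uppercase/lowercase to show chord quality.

iv

The root A is the diatonic 4th degree of E major; the borrowing shows in the chord quality. A–C–E is a minor chord — the form found in E minor, not the diatonic IV (A). Borrowed into E major it is written iv.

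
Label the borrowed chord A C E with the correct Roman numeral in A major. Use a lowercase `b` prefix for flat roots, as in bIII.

A is scale degree 1 in A major. A–C–E is a minor chord — the form found in A minor, not the diatonic I (A). Borrowed into A major it is written i.

i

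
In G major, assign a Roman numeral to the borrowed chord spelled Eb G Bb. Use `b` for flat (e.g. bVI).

bVI

Eb is the lowered form of scale degree 6 in G major (the diatonic degree 6 is E). Eb–G–Bb is a major chord — the form found in G minor, not the diatonic vi (Em). Borrowed into G major it is written bVI.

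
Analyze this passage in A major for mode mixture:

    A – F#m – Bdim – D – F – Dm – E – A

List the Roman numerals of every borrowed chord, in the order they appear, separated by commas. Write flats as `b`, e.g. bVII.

ii°, bVI, iv

A major has the diatonic set A, Bm, C#m, D, E, F#m, G#dim. A, F#m, D and E all belong to that set. Bdim (B–D–F) is not: scale degree 2 in A major carries Bm (ii). In A minor the chord on that degree is Bdim, so here it functions as ii°, borrowed from the parallel minor. But F (F–A–C) is foreign: the diatonic vi on degree 6 is F#m, whereas F comes from A minor. It is labeled bVI. But Dm (D–F–A) is foreign: the diatonic IV on degree 4 is D, whereas Dm comes from A minor. It is labeled iv.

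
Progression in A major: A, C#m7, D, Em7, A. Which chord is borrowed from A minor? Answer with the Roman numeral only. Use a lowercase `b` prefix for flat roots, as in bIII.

v7

A major has the diatonic set A, Bm, C#m, D, E, F#m, G#dim. Of the given chords, A, C#m7 and D are diatonic. Em7 (E–G–B–D) doesn't fit — on degree 5 A major would have E (V). Em7 is the degree-5 chord of A minor, so it is the borrowed v7.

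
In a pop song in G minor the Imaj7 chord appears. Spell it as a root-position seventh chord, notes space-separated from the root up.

Imaj7 is built on scale degree 1, which is G in both G minor and its parallel. In G major the chord on G is G–B–D–F#.

G B D F#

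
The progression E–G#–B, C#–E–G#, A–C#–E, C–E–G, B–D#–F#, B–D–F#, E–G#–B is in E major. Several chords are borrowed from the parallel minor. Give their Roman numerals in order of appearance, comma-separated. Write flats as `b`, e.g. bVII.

bVI, v

In E major the diatonic chords are E, F#m, G#m, A, B, C#m, D#dim. Of the given chords, E–G#–B = E, C#–E–G# = C#m, A–C#–E = A and B–D#–F# = B are diatonic. C–E–G is not: scale degree 6 in E major carries C#m (vi). In E minor the chord on that degree is C, so here it functions as bVI, borrowed from the parallel minor. But B–D–F# is foreign: the diatonic V on degree 5 is B, whereas Bm comes from E minor. It is labeled v.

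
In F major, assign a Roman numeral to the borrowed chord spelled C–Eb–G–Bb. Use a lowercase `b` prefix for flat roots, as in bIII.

v7

The root C is the diatonic 5th degree of F major; the borrowing shows in the chord quality. The diatonic chord on degree 5 would be C (V), but C–Eb–G–Bb is the minor-seventh chord from F minor. As a borrowed chord it is labeled v7.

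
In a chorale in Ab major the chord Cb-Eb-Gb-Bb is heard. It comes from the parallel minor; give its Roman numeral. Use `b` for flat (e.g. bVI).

The root Cb is the lowered 3rd scale degree — diatonically Ab major has C there. The diatonic chord on degree 3 would be Cm (iii), but Cb–Eb–Gb–Bb is the major-seventh chord from Ab minor. As a borrowed chord it is labeled bIIImaj7.

bIIImaj7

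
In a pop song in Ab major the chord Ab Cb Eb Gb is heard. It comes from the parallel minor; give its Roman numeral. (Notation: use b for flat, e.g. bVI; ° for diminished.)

i7

The root Ab is the diatonic 1st degree of Ab major; the borrowing shows in the chord quality. Ab–Cb–Eb–Gb is a minor-seventh chord — the form found in Ab minor, not the diatonic I (Ab). Borrowed into Ab major it is written i7.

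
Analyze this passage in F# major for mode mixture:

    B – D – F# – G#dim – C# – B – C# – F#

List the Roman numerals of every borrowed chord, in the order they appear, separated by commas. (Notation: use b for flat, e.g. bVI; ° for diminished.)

bVI, ii°

In F# major the diatonic chords are F#, G#m, A#m, B, C#, D#m, E#dim. B, F# and C# all belong to that set. D (D–F#–A) doesn't fit — on degree 6 F# major would have D#m (vi). D is the degree-6 chord of F# minor, so it is the borrowed bVI. G#dim (G#–B–D) doesn't fit — on degree 2 F# major would have G#m (ii). G#dim is the degree-2 chord of F# minor, so it is the borrowed ii°.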